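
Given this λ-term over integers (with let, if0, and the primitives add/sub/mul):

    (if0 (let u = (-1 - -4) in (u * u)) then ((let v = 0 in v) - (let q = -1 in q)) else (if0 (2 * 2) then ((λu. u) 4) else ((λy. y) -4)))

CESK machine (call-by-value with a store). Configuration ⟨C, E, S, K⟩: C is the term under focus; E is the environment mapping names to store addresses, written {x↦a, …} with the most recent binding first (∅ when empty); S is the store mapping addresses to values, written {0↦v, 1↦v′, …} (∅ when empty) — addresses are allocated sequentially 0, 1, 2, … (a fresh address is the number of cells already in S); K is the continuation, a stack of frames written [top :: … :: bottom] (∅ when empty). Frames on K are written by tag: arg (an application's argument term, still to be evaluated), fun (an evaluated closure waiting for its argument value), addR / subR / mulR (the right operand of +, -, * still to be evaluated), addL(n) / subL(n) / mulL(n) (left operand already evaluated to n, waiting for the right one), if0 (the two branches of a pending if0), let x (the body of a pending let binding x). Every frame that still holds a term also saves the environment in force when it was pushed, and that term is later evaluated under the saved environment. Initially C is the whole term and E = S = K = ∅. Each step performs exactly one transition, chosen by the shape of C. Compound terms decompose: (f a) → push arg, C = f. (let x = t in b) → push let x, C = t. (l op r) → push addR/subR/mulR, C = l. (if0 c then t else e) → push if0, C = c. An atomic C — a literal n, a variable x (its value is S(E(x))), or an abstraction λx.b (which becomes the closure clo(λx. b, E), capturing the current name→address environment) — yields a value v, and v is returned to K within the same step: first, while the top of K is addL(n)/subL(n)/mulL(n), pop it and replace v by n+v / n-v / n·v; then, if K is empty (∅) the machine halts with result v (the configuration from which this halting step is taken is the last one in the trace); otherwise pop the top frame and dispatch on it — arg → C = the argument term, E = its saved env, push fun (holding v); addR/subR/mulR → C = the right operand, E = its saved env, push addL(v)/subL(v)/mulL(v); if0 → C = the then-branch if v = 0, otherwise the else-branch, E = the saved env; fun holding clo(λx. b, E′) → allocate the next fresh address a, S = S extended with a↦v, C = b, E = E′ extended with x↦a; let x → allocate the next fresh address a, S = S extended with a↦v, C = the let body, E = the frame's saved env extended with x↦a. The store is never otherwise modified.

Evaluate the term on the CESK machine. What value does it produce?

t=0: ⟨C=(if0 (let u = (-1 - -4) in (u * u)) then ((let v = 0 in v) - (let q = -1 in q)) else (if0 (2 * 2) then ((λu. u) 4) else ((λy. y) -4))); E=∅; S=∅; K=∅⟩
t=1: ⟨C=(let u = (-1 - -4) in (u * u)); E=∅; S=∅; K=[if0]⟩
t=2: ⟨C=(-1 - -4); E=∅; S=∅; K=[let u :: if0]⟩
t=3: ⟨C=-1; E=∅; S=∅; K=[subR :: let u :: if0]⟩
t=4: ⟨C=-4; E=∅; S=∅; K=[subL(-1) :: let u :: if0]⟩
t=5: ⟨C=(u * u); E={u↦0}; S={0↦3}; K=[if0]⟩
t=6: ⟨C=u; E={u↦0}; S={0↦3}; K=[mulR :: if0]⟩
t=7: ⟨C=u; E={u↦0}; S={0↦3}; K=[mulL(3) :: if0]⟩
t=8: ⟨C=(if0 (2 * 2) then ((λu. u) 4) else ((λy. y) -4)); E=∅; S={0↦3}; K=∅⟩
t=9: ⟨C=(2 * 2); E=∅; S={0↦3}; K=[if0]⟩
t=10: ⟨C=2; E=∅; S={0↦3}; K=[mulR :: if0]⟩
t=11: ⟨C=2; E=∅; S={0↦3}; K=[mulL(2) :: if0]⟩
t=12: ⟨C=((λy. y) -4); E=∅; S={0↦3}; K=∅⟩
t=13: ⟨C=(λy. y); E=∅; S={0↦3}; K=[arg]⟩
t=14: ⟨C=-4; E=∅; S={0↦3}; K=[fun]⟩
t=15: ⟨C=y; E={y↦1}; S={0↦3, 1↦-4}; K=∅⟩
→ final value -4

Answer: -4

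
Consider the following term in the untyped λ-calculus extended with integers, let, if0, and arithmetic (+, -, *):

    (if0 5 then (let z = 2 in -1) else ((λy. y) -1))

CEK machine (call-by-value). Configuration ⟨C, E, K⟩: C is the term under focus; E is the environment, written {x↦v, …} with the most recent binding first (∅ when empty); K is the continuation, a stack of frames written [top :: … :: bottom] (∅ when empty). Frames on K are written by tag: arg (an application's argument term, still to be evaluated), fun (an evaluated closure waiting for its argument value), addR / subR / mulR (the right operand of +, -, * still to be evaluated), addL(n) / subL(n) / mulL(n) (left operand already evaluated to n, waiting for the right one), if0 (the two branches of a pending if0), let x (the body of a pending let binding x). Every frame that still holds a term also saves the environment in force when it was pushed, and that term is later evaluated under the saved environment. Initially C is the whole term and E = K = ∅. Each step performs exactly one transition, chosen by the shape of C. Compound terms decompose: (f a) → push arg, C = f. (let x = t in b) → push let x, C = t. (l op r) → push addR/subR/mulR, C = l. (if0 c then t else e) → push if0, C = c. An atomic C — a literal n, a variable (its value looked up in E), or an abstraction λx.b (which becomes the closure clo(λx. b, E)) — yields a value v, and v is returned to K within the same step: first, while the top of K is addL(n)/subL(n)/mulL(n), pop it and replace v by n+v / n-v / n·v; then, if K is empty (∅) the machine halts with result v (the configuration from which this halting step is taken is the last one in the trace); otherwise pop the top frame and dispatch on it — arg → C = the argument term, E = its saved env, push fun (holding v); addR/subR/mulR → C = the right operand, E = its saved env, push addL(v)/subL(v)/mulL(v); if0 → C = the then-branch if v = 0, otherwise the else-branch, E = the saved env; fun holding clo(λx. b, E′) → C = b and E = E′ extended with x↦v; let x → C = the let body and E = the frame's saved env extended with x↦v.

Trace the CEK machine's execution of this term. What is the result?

Answer: -1

Machine steps:
step 0: [C=(if0 5 then (let z = 2 in -1) else ((λy. y) -1)) | E=∅ | K=∅]
step 1: [C=5 | E=∅ | K=[if0]]
step 2: [C=((λy. y) -1) | E=∅ | K=∅]
step 3: [C=(λy. y) | E=∅ | K=[arg]]
step 4: [C=-1 | E=∅ | K=[fun]]
step 5: [C=y | E={y↦-1} | K=∅]
→ final value -1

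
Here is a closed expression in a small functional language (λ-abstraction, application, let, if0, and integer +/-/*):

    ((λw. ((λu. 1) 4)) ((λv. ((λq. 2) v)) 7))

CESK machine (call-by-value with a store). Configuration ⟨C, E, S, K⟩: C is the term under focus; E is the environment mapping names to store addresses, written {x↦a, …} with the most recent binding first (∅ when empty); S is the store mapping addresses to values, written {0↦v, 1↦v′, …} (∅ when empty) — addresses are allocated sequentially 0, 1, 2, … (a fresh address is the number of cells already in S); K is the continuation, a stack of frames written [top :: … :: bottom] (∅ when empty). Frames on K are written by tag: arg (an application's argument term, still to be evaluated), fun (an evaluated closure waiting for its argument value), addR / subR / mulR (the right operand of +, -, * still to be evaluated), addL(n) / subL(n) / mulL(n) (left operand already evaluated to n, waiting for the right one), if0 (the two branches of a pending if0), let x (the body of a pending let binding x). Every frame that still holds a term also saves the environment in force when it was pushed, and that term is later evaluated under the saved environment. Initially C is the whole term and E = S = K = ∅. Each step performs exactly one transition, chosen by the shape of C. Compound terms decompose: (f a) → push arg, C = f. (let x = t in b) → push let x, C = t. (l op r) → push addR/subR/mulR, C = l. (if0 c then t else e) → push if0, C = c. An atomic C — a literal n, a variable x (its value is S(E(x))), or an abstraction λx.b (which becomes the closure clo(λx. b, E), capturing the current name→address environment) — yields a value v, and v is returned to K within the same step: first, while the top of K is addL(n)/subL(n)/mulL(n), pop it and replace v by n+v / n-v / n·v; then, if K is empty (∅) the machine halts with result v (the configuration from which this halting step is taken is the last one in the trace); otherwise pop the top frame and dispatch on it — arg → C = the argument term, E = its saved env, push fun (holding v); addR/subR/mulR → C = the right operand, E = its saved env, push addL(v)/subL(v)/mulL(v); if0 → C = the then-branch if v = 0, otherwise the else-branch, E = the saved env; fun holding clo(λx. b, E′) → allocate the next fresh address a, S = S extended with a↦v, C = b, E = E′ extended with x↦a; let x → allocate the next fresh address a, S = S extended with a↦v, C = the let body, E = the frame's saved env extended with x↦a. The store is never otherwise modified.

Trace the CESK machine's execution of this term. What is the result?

t=0: ⟨C=((λw. ((λu. 1) 4)) ((λv. ((λq. 2) v)) 7)); E=∅; S=∅; K=∅⟩
t=1: ⟨C=(λw. ((λu. 1) 4)); E=∅; S=∅; K=[arg]⟩
t=2: ⟨C=((λv. ((λq. 2) v)) 7); E=∅; S=∅; K=[fun]⟩
t=3: ⟨C=(λv. ((λq. 2) v)); E=∅; S=∅; K=[arg :: fun]⟩
t=4: ⟨C=7; E=∅; S=∅; K=[fun :: fun]⟩
t=5: ⟨C=((λq. 2) v); E={v↦0}; S={0↦7}; K=[fun]⟩
t=6: ⟨C=(λq. 2); E={v↦0}; S={0↦7}; K=[arg :: fun]⟩
t=7: ⟨C=v; E={v↦0}; S={0↦7}; K=[fun :: fun]⟩
t=8: ⟨C=2; E={q↦1, v↦0}; S={0↦7, 1↦7}; K=[fun]⟩
t=9: ⟨C=((λu. 1) 4); E={w↦2}; S={0↦7, 1↦7, 2↦2}; K=∅⟩
t=10: ⟨C=(λu. 1); E={w↦2}; S={0↦7, 1↦7, 2↦2}; K=[arg]⟩
t=11: ⟨C=4; E={w↦2}; S={0↦7, 1↦7, 2↦2}; K=[fun]⟩
t=12: ⟨C=1; E={u↦3, w↦2}; S={0↦7, 1↦7, 2↦2, 3↦4}; K=∅⟩
→ final value 1

Answer: 1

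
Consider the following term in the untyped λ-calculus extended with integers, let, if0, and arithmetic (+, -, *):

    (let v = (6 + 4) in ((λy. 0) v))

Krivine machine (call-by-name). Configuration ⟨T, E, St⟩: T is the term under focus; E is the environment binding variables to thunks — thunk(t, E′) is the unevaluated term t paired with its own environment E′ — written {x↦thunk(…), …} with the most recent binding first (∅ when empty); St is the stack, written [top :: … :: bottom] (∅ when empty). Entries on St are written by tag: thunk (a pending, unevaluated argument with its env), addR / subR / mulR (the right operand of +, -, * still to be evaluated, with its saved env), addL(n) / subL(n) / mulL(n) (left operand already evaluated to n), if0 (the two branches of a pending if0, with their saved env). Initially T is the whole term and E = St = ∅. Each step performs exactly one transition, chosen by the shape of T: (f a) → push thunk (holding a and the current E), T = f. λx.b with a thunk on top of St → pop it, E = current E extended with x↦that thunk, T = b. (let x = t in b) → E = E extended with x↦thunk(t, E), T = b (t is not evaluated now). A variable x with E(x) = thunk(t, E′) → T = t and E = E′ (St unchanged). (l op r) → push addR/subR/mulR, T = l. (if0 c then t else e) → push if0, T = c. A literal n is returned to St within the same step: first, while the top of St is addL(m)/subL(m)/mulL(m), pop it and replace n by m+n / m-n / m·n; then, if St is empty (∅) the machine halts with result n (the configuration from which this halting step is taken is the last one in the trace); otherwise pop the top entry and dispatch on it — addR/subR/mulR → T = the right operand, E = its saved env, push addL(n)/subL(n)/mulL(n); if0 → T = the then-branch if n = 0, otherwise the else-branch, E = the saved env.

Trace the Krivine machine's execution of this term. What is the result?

Answer: 0

Execution trace:
0. [T=(let v = (6 + 4) in ((λy. 0) v)) | E=∅ | St=∅]
1. [T=((λy. 0) v) | E={v↦thunk((6 + 4), ∅)} | St=∅]
2. [T=(λy. 0) | E={v↦thunk((6 + 4), ∅)} | St=[thunk]]
3. [T=0 | E={y↦thunk(v, {v↦thunk((6 + 4), ∅)}), v↦thunk((6 + 4), ∅)} | St=∅]
→ final value 0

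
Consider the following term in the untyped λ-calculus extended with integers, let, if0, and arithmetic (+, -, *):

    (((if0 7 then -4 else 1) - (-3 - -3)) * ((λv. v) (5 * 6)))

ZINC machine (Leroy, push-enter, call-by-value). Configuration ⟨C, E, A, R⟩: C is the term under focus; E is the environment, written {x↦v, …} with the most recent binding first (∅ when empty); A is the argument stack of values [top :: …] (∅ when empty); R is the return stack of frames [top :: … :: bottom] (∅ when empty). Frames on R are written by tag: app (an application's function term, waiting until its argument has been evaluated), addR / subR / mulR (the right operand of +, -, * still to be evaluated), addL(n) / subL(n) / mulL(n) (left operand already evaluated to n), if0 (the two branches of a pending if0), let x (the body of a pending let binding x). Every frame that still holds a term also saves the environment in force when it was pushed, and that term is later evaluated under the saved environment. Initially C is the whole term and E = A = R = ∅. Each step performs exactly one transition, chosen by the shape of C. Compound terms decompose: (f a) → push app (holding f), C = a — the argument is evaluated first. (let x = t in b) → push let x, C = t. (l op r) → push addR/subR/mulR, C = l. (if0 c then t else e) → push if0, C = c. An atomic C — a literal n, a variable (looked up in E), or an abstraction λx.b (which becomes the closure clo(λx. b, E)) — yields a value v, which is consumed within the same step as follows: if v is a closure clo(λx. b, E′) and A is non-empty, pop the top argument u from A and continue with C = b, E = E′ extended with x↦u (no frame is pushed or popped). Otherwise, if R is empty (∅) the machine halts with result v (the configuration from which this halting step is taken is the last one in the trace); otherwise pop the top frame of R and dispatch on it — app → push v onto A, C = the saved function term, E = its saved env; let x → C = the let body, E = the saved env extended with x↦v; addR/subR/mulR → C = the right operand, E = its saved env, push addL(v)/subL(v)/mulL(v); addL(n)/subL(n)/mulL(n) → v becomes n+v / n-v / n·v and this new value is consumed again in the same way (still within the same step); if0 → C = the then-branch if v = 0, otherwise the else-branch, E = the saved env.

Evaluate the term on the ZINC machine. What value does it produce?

0. <C=(((if0 7 then -4 else 1) - (-3 - -3)) * ((λv. v) (5 * 6))), E=∅, A=∅, R=∅>
1. <C=((if0 7 then -4 else 1) - (-3 - -3)), E=∅, A=∅, R=[mulR]>
2. <C=(if0 7 then -4 else 1), E=∅, A=∅, R=[subR :: mulR]>
3. <C=7, E=∅, A=∅, R=[if0 :: subR :: mulR]>
4. <C=1, E=∅, A=∅, R=[subR :: mulR]>
5. <C=(-3 - -3), E=∅, A=∅, R=[subL(1) :: mulR]>
6. <C=-3, E=∅, A=∅, R=[subR :: subL(1) :: mulR]>
7. <C=-3, E=∅, A=∅, R=[subL(-3) :: subL(1) :: mulR]>
8. <C=((λv. v) (5 * 6)), E=∅, A=∅, R=[mulL(1)]>
9. <C=(5 * 6), E=∅, A=∅, R=[app :: mulL(1)]>
10. <C=5, E=∅, A=∅, R=[mulR :: app :: mulL(1)]>
11. <C=6, E=∅, A=∅, R=[mulL(5) :: app :: mulL(1)]>
12. <C=(λv. v), E=∅, A=[30], R=[mulL(1)]>
13. <C=v, E={v↦30}, A=∅, R=[mulL(1)]>
→ final value 30

Answer: 30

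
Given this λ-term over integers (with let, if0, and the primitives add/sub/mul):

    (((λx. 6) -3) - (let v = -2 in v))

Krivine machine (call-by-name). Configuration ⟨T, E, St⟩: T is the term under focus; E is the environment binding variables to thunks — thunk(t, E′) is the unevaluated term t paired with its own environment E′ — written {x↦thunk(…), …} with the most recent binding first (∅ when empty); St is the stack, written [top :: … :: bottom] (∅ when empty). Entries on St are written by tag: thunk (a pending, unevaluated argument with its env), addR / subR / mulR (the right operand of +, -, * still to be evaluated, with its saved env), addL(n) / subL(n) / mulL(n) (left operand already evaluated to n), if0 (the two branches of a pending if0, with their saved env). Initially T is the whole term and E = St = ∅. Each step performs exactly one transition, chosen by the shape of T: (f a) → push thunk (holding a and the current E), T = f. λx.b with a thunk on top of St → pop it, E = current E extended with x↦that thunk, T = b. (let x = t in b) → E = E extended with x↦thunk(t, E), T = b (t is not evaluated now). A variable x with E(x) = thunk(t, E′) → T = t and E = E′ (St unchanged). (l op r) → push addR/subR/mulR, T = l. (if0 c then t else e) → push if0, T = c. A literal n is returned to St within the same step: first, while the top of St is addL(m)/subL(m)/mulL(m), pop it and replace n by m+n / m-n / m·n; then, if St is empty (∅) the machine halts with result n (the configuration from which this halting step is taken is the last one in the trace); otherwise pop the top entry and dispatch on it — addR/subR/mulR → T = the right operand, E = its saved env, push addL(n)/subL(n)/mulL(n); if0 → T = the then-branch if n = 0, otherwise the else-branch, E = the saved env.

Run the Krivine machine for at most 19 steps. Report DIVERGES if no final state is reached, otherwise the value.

[0] <T=(((λx. 6) -3) - (let v = -2 in v)), E=∅, St=∅>
[1] <T=((λx. 6) -3), E=∅, St=[subR]>
[2] <T=(λx. 6), E=∅, St=[thunk :: subR]>
[3] <T=6, E={x↦thunk(-3, ∅)}, St=[subR]>
[4] <T=(let v = -2 in v), E=∅, St=[subL(6)]>
[5] <T=v, E={v↦thunk(-2, ∅)}, St=[subL(6)]>
[6] <T=-2, E=∅, St=[subL(6)]>
→ final value 8

Answer: 8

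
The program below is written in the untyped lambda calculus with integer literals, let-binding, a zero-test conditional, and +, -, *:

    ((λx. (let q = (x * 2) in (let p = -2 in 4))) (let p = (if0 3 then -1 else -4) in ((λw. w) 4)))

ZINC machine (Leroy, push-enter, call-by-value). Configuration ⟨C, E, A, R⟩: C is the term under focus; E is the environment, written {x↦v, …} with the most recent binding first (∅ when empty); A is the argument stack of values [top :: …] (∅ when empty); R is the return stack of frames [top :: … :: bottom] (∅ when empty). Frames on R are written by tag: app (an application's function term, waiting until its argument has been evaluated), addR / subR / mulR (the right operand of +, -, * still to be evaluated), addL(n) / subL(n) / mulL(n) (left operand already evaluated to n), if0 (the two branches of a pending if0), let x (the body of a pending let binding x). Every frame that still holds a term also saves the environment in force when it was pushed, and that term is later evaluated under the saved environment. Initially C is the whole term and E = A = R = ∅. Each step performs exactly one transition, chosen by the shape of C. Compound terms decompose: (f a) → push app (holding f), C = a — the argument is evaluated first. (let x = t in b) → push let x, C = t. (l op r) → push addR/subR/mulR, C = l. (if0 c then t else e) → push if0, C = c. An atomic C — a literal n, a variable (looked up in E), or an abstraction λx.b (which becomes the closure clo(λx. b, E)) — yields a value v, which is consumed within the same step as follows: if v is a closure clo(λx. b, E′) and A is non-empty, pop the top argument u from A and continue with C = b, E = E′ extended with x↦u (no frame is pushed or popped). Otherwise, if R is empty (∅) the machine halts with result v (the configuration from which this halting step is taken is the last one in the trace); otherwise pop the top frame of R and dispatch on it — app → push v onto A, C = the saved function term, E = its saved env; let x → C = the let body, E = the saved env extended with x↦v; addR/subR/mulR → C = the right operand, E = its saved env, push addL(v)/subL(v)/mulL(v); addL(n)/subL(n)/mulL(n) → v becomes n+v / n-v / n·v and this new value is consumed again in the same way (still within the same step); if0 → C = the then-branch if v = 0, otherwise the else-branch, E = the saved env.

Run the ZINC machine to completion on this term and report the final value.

step 0: ⟨C=((λx. (let q = (x * 2) in (let p = -2 in 4))) (let p = (if0 3 then -1 else -4) in ((λw. w) 4))); E=∅; A=∅; R=∅⟩
step 1: ⟨C=(let p = (if0 3 then -1 else -4) in ((λw. w) 4)); E=∅; A=∅; R=[app]⟩
step 2: ⟨C=(if0 3 then -1 else -4); E=∅; A=∅; R=[let p :: app]⟩
step 3: ⟨C=3; E=∅; A=∅; R=[if0 :: let p :: app]⟩
step 4: ⟨C=-4; E=∅; A=∅; R=[let p :: app]⟩
step 5: ⟨C=((λw. w) 4); E={p↦-4}; A=∅; R=[app]⟩
step 6: ⟨C=4; E={p↦-4}; A=∅; R=[app :: app]⟩
step 7: ⟨C=(λw. w); E={p↦-4}; A=[4]; R=[app]⟩
step 8: ⟨C=w; E={w↦4, p↦-4}; A=∅; R=[app]⟩
step 9: ⟨C=(λx. (let q = (x * 2) in (let p = -2 in 4))); E=∅; A=[4]; R=∅⟩
step 10: ⟨C=(let q = (x * 2) in (let p = -2 in 4)); E={x↦4}; A=∅; R=∅⟩
step 11: ⟨C=(x * 2); E={x↦4}; A=∅; R=[let q]⟩
step 12: ⟨C=x; E={x↦4}; A=∅; R=[mulR :: let q]⟩
step 13: ⟨C=2; E={x↦4}; A=∅; R=[mulL(4) :: let q]⟩
step 14: ⟨C=(let p = -2 in 4); E={q↦8, x↦4}; A=∅; R=∅⟩
step 15: ⟨C=-2; E={q↦8, x↦4}; A=∅; R=[let p]⟩
step 16: ⟨C=4; E={p↦-2, q↦8, x↦4}; A=∅; R=∅⟩
→ final value 4

Answer: 4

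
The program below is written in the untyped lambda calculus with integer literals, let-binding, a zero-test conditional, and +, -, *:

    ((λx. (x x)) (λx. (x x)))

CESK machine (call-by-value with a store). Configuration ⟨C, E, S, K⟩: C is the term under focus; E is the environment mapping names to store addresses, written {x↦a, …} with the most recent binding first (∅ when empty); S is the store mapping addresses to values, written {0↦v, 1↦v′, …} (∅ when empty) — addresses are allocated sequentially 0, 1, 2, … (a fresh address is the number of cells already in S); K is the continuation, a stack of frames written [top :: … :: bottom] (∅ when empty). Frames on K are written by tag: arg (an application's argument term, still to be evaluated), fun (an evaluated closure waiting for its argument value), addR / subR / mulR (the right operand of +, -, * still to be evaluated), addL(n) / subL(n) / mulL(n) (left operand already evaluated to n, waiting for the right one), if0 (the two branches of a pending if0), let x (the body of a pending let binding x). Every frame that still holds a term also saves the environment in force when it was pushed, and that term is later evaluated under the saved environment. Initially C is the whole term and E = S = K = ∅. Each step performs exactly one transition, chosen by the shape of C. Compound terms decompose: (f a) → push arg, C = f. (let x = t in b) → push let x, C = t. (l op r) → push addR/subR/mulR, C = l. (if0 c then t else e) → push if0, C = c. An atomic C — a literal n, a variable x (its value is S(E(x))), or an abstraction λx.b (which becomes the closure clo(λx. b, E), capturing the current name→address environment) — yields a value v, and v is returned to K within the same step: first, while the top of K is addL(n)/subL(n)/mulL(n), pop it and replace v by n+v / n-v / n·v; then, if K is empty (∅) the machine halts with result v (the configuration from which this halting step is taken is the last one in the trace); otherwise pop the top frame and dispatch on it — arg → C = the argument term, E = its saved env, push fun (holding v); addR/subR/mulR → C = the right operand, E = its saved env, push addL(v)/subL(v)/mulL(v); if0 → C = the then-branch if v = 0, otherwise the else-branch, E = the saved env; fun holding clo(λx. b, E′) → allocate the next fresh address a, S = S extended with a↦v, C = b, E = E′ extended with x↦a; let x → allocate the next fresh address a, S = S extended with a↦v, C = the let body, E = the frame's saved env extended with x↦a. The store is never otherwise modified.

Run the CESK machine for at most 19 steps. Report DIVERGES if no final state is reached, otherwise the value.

Answer: DIVERGES (no final state within 19 steps)

Derivation:
[0] ⟨C=((λx. (x x)) (λx. (x x))); E=∅; S=∅; K=∅⟩
[1] ⟨C=(λx. (x x)); E=∅; S=∅; K=[arg]⟩
[2] ⟨C=(λx. (x x)); E=∅; S=∅; K=[fun]⟩
[3] ⟨C=(x x); E={x↦0}; S={0↦clo(λx. (x x), ∅)}; K=∅⟩
[4] ⟨C=x; E={x↦0}; S={0↦clo(λx. (x x), ∅)}; K=[arg]⟩
[5] ⟨C=x; E={x↦0}; S={0↦clo(λx. (x x), ∅)}; K=[fun]⟩
[6] ⟨C=(x x); E={x↦1}; S={0↦clo(λx. (x x), ∅), 1↦clo(λx. (x x), ∅)}; K=∅⟩
[7] ⟨C=x; E={x↦1}; S={0↦clo(λx. (x x), ∅), 1↦clo(λx. (x x), ∅)}; K=[arg]⟩
[8] ⟨C=x; E={x↦1}; S={0↦clo(λx. (x x), ∅), 1↦clo(λx. (x x), ∅)}; K=[fun]⟩
[9] ⟨C=(x x); E={x↦2}; S={0↦clo(λx. (x x), ∅), 1↦clo(λx. (x x), ∅), 2↦clo(λx. (x x), ∅)}; K=∅⟩
[10] ⟨C=x; E={x↦2}; S={0↦clo(λx. (x x), ∅), 1↦clo(λx. (x x), ∅), 2↦clo(λx. (x x), ∅)}; K=[arg]⟩
[11] ⟨C=x; E={x↦2}; S={0↦clo(λx. (x x), ∅), 1↦clo(λx. (x x), ∅), 2↦clo(λx. (x x), ∅)}; K=[fun]⟩
[12] ⟨C=(x x); E={x↦3}; S={0↦clo(λx. (x x), ∅), 1↦clo(λx. (x x), ∅), 2↦clo(λx. (x x), ∅), 3↦clo(λx. (x x), ∅)}; K=∅⟩
[13] ⟨C=x; E={x↦3}; S={0↦clo(λx. (x x), ∅), 1↦clo(λx. (x x), ∅), 2↦clo(λx. (x x), ∅), 3↦clo(λx. (x x), ∅)}; K=[arg]⟩
[14] ⟨C=x; E={x↦3}; S={0↦clo(λx. (x x), ∅), 1↦clo(λx. (x x), ∅), 2↦clo(λx. (x x), ∅), 3↦clo(λx. (x x), ∅)}; K=[fun]⟩
[15] ⟨C=(x x); E={x↦4}; S={0↦clo(λx. (x x), ∅), 1↦clo(λx. (x x), ∅), 2↦clo(λx. (x x), ∅), 3↦clo(λx. (x x), ∅), 4↦clo(λx. (x x), ∅)}; K=∅⟩
[16] ⟨C=x; E={x↦4}; S={0↦clo(λx. (x x), ∅), 1↦clo(λx. (x x), ∅), 2↦clo(λx. (x x), ∅), 3↦clo(λx. (x x), ∅), 4↦clo(λx. (x x), ∅)}; K=[arg]⟩
[17] ⟨C=x; E={x↦4}; S={0↦clo(λx. (x x), ∅), 1↦clo(λx. (x x), ∅), 2↦clo(λx. (x x), ∅), 3↦clo(λx. (x x), ∅), 4↦clo(λx. (x x), ∅)}; K=[fun]⟩
[18] ⟨C=(x x); E={x↦5}; S={0↦clo(λx. (x x), ∅), 1↦clo(λx. (x x), ∅), 2↦clo(λx. (x x), ∅), 3↦clo(λx. (x x), ∅), 4↦clo(λx. (x x), ∅), 5↦clo(λx. (x x), ∅)}; K=∅⟩
[19] ⟨C=x; E={x↦5}; S={0↦clo(λx. (x x), ∅), 1↦clo(λx. (x x), ∅), 2↦clo(λx. (x x), ∅), 3↦clo(λx. (x x), ∅), 4↦clo(λx. (x x), ∅), 5↦clo(λx. (x x), ∅)}; K=[arg]⟩
→ 19 transitions taken and the configuration is still not final: no result within 19 steps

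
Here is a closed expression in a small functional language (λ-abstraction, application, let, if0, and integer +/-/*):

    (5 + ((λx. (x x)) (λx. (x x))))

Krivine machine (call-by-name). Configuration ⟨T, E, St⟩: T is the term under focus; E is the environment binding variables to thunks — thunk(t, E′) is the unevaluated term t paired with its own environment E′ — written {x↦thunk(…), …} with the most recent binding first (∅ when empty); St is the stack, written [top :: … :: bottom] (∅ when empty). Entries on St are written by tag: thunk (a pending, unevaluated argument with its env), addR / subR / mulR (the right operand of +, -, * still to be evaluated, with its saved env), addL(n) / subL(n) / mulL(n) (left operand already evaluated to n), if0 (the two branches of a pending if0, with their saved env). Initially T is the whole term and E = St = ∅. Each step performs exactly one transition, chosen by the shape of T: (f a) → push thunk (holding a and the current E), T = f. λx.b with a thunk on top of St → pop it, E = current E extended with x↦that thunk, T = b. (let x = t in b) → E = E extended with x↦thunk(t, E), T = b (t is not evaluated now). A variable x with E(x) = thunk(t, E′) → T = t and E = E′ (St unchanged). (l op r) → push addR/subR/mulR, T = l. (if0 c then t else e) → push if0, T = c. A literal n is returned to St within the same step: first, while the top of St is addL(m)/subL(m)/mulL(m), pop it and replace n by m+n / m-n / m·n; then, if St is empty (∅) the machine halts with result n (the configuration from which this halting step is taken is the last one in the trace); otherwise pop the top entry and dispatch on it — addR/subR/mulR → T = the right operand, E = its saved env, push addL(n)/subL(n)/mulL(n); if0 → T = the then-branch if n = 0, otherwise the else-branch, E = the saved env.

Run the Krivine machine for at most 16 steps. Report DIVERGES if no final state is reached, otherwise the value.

t=0: [T=(5 + ((λx. (x x)) (λx. (x x)))) | E=∅ | St=∅]
t=1: [T=5 | E=∅ | St=[addR]]
t=2: [T=((λx. (x x)) (λx. (x x))) | E=∅ | St=[addL(5)]]
t=3: [T=(λx. (x x)) | E=∅ | St=[thunk :: addL(5)]]
t=4: [T=(x x) | E={x↦thunk((λx. (x x)), ∅)} | St=[addL(5)]]
t=5: [T=x | E={x↦thunk((λx. (x x)), ∅)} | St=[thunk :: addL(5)]]
t=6: [T=(λx. (x x)) | E=∅ | St=[thunk :: addL(5)]]
t=7: [T=(x x) | E={x↦thunk(x, {x↦thunk((λx. (x x)), ∅)})} | St=[addL(5)]]
t=8: [T=x | E={x↦thunk(x, {x↦thunk((λx. (x x)), ∅)})} | St=[thunk :: addL(5)]]
t=9: [T=x | E={x↦thunk((λx. (x x)), ∅)} | St=[thunk :: addL(5)]]
t=10: [T=(λx. (x x)) | E=∅ | St=[thunk :: addL(5)]]
t=11: [T=(x x) | E={x↦thunk(x, {x↦thunk(x, {x↦thunk((λx. (x x)), ∅)})})} | St=[addL(5)]]
t=12: [T=x | E={x↦thunk(x, {x↦thunk(x, {x↦thunk((λx. (x x)), ∅)})})} | St=[thunk :: addL(5)]]
t=13: [T=x | E={x↦thunk(x, {x↦thunk((λx. (x x)), ∅)})} | St=[thunk :: addL(5)]]
t=14: [T=x | E={x↦thunk((λx. (x x)), ∅)} | St=[thunk :: addL(5)]]
t=15: [T=(λx. (x x)) | E=∅ | St=[thunk :: addL(5)]]
t=16: [T=(x x) | E={x↦thunk(x, {x↦thunk(x, {x↦thunk(x, {x↦thunk((λx. (x x)), ∅)})})})} | St=[addL(5)]]
→ 16 transitions taken and the configuration is still not final: no result within 16 steps

Answer: DIVERGES (no final state within 16 steps)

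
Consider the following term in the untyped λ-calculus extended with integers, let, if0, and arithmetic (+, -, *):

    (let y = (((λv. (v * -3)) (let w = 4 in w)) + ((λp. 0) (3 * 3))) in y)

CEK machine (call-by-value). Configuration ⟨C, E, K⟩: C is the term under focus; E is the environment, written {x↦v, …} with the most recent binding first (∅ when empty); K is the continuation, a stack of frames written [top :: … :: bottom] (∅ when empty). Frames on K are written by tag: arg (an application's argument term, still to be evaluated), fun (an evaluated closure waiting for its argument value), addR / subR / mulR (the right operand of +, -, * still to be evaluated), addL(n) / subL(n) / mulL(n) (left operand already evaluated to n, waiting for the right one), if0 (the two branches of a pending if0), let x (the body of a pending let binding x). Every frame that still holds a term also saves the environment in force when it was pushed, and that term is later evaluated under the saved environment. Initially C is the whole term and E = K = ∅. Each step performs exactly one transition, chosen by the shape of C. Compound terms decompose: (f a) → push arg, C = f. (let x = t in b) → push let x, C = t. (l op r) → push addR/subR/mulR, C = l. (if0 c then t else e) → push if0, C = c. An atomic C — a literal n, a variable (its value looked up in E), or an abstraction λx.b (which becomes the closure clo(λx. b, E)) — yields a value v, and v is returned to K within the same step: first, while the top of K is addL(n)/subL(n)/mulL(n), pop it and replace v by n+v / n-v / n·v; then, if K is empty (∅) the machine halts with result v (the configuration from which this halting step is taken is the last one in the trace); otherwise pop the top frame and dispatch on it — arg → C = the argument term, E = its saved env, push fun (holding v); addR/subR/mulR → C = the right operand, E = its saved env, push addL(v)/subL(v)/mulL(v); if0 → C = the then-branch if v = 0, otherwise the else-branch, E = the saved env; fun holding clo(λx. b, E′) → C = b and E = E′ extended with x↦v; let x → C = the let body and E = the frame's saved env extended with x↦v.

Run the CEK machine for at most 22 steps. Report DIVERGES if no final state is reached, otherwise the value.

Answer: -12

Derivation:
step 0: <C=(let y = (((λv. (v * -3)) (let w = 4 in w)) + ((λp. 0) (3 * 3))) in y), E=∅, K=∅>
step 1: <C=(((λv. (v * -3)) (let w = 4 in w)) + ((λp. 0) (3 * 3))), E=∅, K=[let y]>
step 2: <C=((λv. (v * -3)) (let w = 4 in w)), E=∅, K=[addR :: let y]>
step 3: <C=(λv. (v * -3)), E=∅, K=[arg :: addR :: let y]>
step 4: <C=(let w = 4 in w), E=∅, K=[fun :: addR :: let y]>
step 5: <C=4, E=∅, K=[let w :: fun :: addR :: let y]>
step 6: <C=w, E={w↦4}, K=[fun :: addR :: let y]>
step 7: <C=(v * -3), E={v↦4}, K=[addR :: let y]>
step 8: <C=v, E={v↦4}, K=[mulR :: addR :: let y]>
step 9: <C=-3, E={v↦4}, K=[mulL(4) :: addR :: let y]>
step 10: <C=((λp. 0) (3 * 3)), E=∅, K=[addL(-12) :: let y]>
step 11: <C=(λp. 0), E=∅, K=[arg :: addL(-12) :: let y]>
step 12: <C=(3 * 3), E=∅, K=[fun :: addL(-12) :: let y]>
step 13: <C=3, E=∅, K=[mulR :: fun :: addL(-12) :: let y]>
step 14: <C=3, E=∅, K=[mulL(3) :: fun :: addL(-12) :: let y]>
step 15: <C=0, E={p↦9}, K=[addL(-12) :: let y]>
step 16: <C=y, E={y↦-12}, K=∅>
→ final value -12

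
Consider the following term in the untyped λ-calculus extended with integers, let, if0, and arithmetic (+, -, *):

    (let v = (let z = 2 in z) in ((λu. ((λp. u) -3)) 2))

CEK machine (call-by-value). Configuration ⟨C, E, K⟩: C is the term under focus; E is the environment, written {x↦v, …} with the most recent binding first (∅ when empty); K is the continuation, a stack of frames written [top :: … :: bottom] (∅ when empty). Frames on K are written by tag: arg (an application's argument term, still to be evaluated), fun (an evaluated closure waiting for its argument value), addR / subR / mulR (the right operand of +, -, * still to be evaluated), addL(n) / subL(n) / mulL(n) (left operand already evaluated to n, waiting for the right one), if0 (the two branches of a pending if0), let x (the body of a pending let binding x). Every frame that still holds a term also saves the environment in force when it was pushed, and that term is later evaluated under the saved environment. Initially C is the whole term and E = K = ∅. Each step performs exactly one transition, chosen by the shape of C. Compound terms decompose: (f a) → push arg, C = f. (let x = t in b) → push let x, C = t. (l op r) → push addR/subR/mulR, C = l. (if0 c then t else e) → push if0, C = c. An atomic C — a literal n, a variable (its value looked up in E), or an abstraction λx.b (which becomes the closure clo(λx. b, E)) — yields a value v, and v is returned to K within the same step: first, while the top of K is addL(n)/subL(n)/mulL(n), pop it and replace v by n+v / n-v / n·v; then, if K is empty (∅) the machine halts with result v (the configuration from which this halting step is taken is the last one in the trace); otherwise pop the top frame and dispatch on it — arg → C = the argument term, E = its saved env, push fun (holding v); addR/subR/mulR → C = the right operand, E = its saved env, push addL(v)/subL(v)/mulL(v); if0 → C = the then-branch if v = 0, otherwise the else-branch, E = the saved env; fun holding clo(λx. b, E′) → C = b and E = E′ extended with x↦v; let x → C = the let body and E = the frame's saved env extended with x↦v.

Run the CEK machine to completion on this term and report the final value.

Answer: 2

Machine steps:
[0] ⟨C=(let v = (let z = 2 in z) in ((λu. ((λp. u) -3)) 2)); E=∅; K=∅⟩
[1] ⟨C=(let z = 2 in z); E=∅; K=[let v]⟩
[2] ⟨C=2; E=∅; K=[let z :: let v]⟩
[3] ⟨C=z; E={z↦2}; K=[let v]⟩
[4] ⟨C=((λu. ((λp. u) -3)) 2); E={v↦2}; K=∅⟩
[5] ⟨C=(λu. ((λp. u) -3)); E={v↦2}; K=[arg]⟩
[6] ⟨C=2; E={v↦2}; K=[fun]⟩
[7] ⟨C=((λp. u) -3); E={u↦2, v↦2}; K=∅⟩
[8] ⟨C=(λp. u); E={u↦2, v↦2}; K=[arg]⟩
[9] ⟨C=-3; E={u↦2, v↦2}; K=[fun]⟩
[10] ⟨C=u; E={p↦-3, u↦2, v↦2}; K=∅⟩
→ final value 2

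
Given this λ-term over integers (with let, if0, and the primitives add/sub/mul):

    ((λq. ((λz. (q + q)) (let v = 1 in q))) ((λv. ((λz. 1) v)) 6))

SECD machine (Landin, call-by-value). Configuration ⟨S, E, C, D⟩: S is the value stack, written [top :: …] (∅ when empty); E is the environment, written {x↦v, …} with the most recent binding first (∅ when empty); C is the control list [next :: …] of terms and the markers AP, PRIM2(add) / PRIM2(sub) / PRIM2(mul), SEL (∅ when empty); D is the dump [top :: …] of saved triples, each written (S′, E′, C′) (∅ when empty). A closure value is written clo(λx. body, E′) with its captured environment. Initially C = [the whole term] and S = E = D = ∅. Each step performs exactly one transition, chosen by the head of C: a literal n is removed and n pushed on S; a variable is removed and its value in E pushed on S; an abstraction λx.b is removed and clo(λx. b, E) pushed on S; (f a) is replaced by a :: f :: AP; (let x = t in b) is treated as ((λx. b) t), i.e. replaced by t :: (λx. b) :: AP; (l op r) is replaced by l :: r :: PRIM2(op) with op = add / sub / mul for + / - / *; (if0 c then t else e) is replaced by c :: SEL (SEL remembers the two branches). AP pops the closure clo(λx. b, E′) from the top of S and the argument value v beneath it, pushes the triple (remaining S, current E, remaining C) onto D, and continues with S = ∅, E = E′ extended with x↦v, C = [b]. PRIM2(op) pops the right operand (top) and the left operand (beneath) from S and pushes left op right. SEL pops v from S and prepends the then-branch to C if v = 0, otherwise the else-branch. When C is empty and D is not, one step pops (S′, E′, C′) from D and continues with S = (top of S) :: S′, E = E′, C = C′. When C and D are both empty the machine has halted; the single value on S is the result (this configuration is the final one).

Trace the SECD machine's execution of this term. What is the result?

Answer: 2

Derivation:
step 0: <S=∅, E=∅, C=[((λq. ((λz. (q + q)) (let v = 1 in q))) ((λv. ((λz. 1) v)) 6))], D=∅>
step 1: <S=∅, E=∅, C=[((λv. ((λz. 1) v)) 6) :: (λq. ((λz. (q + q)) (let v = 1 in q))) :: AP], D=∅>
step 2: <S=∅, E=∅, C=[6 :: (λv. ((λz. 1) v)) :: AP :: (λq. ((λz. (q + q)) (let v = 1 in q))) :: AP], D=∅>
step 3: <S=[6], E=∅, C=[(λv. ((λz. 1) v)) :: AP :: (λq. ((λz. (q + q)) (let v = 1 in q))) :: AP], D=∅>
step 4: <S=[clo(λv. ((λz. 1) v), ∅) :: 6], E=∅, C=[AP :: (λq. ((λz. (q + q)) (let v = 1 in q))) :: AP], D=∅>
step 5: <S=∅, E={v↦6}, C=[((λz. 1) v)], D=[(∅, ∅, [(λq. ((λz. (q + q)) (let v = 1 in q))) :: AP])]>
step 6: <S=∅, E={v↦6}, C=[v :: (λz. 1) :: AP], D=[(∅, ∅, [(λq. ((λz. (q + q)) (let v = 1 in q))) :: AP])]>
step 7: <S=[6], E={v↦6}, C=[(λz. 1) :: AP], D=[(∅, ∅, [(λq. ((λz. (q + q)) (let v = 1 in q))) :: AP])]>
step 8: <S=[clo(λz. 1, {v↦6}) :: 6], E={v↦6}, C=[AP], D=[(∅, ∅, [(λq. ((λz. (q + q)) (let v = 1 in q))) :: AP])]>
step 9: <S=∅, E={z↦6, v↦6}, C=[1], D=[(∅, {v↦6}, ∅) :: (∅, ∅, [(λq. ((λz. (q + q)) (let v = 1 in q))) :: AP])]>
step 10: <S=[1], E={z↦6, v↦6}, C=∅, D=[(∅, {v↦6}, ∅) :: (∅, ∅, [(λq. ((λz. (q + q)) (let v = 1 in q))) :: AP])]>
step 11: <S=[1], E={v↦6}, C=∅, D=[(∅, ∅, [(λq. ((λz. (q + q)) (let v = 1 in q))) :: AP])]>
step 12: <S=[1], E=∅, C=[(λq. ((λz. (q + q)) (let v = 1 in q))) :: AP], D=∅>
step 13: <S=[clo(λq. ((λz. (q + q)) (let v = 1 in q)), ∅) :: 1], E=∅, C=[AP], D=∅>
step 14: <S=∅, E={q↦1}, C=[((λz. (q + q)) (let v = 1 in q))], D=[(∅, ∅, ∅)]>
step 15: <S=∅, E={q↦1}, C=[(let v = 1 in q) :: (λz. (q + q)) :: AP], D=[(∅, ∅, ∅)]>
step 16: <S=∅, E={q↦1}, C=[1 :: (λv. q) :: AP :: (λz. (q + q)) :: AP], D=[(∅, ∅, ∅)]>
step 17: <S=[1], E={q↦1}, C=[(λv. q) :: AP :: (λz. (q + q)) :: AP], D=[(∅, ∅, ∅)]>
step 18: <S=[clo(λv. q, {q↦1}) :: 1], E={q↦1}, C=[AP :: (λz. (q + q)) :: AP], D=[(∅, ∅, ∅)]>
step 19: <S=∅, E={v↦1, q↦1}, C=[q], D=[(∅, {q↦1}, [(λz. (q + q)) :: AP]) :: (∅, ∅, ∅)]>
step 20: <S=[1], E={v↦1, q↦1}, C=∅, D=[(∅, {q↦1}, [(λz. (q + q)) :: AP]) :: (∅, ∅, ∅)]>
step 21: <S=[1], E={q↦1}, C=[(λz. (q + q)) :: AP], D=[(∅, ∅, ∅)]>
step 22: <S=[clo(λz. (q + q), {q↦1}) :: 1], E={q↦1}, C=[AP], D=[(∅, ∅, ∅)]>
step 23: <S=∅, E={z↦1, q↦1}, C=[(q + q)], D=[(∅, {q↦1}, ∅) :: (∅, ∅, ∅)]>
step 24: <S=∅, E={z↦1, q↦1}, C=[q :: q :: PRIM2(add)], D=[(∅, {q↦1}, ∅) :: (∅, ∅, ∅)]>
step 25: <S=[1], E={z↦1, q↦1}, C=[q :: PRIM2(add)], D=[(∅, {q↦1}, ∅) :: (∅, ∅, ∅)]>
step 26: <S=[1 :: 1], E={z↦1, q↦1}, C=[PRIM2(add)], D=[(∅, {q↦1}, ∅) :: (∅, ∅, ∅)]>
step 27: <S=[2], E={z↦1, q↦1}, C=∅, D=[(∅, {q↦1}, ∅) :: (∅, ∅, ∅)]>
step 28: <S=[2], E={q↦1}, C=∅, D=[(∅, ∅, ∅)]>
step 29: <S=[2], E=∅, C=∅, D=∅>
→ final value 2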